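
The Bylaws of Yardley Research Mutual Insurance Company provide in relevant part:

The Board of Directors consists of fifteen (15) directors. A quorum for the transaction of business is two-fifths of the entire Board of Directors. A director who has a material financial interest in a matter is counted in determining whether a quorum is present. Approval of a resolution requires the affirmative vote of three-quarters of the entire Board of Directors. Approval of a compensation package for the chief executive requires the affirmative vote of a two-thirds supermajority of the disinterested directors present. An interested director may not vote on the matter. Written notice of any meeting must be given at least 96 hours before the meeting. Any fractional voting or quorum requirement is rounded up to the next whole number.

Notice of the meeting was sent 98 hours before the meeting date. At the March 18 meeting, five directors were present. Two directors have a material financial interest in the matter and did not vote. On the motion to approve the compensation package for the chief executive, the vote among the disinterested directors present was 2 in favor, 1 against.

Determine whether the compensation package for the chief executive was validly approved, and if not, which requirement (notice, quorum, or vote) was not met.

Notice: 98 hours given; 96 required (98 ≥ 96). Satisfied.
Quorum: 5 present (interested directors count toward quorum); quorum is 6. Not satisfied.
Vote: the compensation package for the chief executive requires two-thirds of the disinterested directors present (5 − 2 = 3). 2/3 of 3 = 2, so 2 affirmative votes are needed; 2 voted in favor. Satisfied. (Moot — without a quorum no business can be validly transacted.)

Invalid — quorum requirement not satisfied.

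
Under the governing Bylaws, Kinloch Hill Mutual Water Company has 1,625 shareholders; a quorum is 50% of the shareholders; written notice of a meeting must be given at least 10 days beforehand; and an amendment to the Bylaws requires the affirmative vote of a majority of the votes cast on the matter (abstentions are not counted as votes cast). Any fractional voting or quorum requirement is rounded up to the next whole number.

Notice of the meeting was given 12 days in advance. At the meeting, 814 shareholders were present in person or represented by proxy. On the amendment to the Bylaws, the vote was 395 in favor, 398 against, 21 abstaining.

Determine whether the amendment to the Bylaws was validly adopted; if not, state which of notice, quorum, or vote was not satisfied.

Notice: 12 days given; 10 required. Satisfied.
Quorum: 50% of 1,625 = 812.50, rounded up to 813; 814 present. Satisfied.
Vote: requires a majority of the votes cast (814 − 21 abstaining = 793); a majority of 793 is 397, so 397 needed; 395 in favor. Not satisfied.

Invalid — vote requirement not satisfied.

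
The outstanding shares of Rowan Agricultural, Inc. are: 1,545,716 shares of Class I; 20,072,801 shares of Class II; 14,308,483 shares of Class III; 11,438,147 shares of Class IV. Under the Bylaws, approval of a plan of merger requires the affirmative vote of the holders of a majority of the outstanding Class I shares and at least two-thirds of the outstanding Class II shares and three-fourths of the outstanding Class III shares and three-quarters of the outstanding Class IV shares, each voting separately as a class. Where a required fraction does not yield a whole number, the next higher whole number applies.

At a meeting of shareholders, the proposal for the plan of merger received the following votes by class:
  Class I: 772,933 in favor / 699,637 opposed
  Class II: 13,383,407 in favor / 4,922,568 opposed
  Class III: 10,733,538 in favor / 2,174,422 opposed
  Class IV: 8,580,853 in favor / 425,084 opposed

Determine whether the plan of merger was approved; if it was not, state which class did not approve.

Class I: a majority of 1545716 is 772859; 772,859 required, 772,933 in favor — approved.
Class II: 2/3 of 20072801 = 13381867.33, rounded up to 13381868; 13,381,868 required, 13,383,407 in favor — approved.
Class III: 3/4 of 14308483 = 10731362.25, rounded up to 10731363; 10,731,363 required, 10,733,538 in favor — approved.
Class IV: 3/4 of 11438147 = 8578610.25, rounded up to 8578611; 8,578,611 required, 8,580,853 in favor — approved.

Approved — every class gave the required vote.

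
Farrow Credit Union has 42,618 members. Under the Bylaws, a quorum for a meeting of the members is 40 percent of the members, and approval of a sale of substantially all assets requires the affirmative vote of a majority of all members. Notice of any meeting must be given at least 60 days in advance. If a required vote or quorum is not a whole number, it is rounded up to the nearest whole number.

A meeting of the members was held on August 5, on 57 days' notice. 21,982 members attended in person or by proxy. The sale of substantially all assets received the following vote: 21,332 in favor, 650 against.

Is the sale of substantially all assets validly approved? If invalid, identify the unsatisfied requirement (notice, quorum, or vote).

Invalid — notice requirement not satisfied.

Notice: 57 days given; 60 required. Not satisfied.
Quorum: 40% of 42,618 = 17,047.20, rounded up to 17,048; 21,982 present. Satisfied.
Vote: requires a majority of all members (42,618); a majority of 42618 is 21310, so 21,310 needed; 21,332 in favor. Satisfied.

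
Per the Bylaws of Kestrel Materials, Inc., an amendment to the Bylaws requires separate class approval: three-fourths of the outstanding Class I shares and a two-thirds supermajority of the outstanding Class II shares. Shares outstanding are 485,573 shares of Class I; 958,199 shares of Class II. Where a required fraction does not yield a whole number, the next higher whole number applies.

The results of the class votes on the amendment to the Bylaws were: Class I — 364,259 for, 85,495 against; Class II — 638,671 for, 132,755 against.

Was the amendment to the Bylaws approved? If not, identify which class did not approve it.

Not approved — the Class II shares did not give the required vote.

Class I: 3/4 of 485573 = 364179.75, rounded up to 364180; 364,180 required, 364,259 in favor — approved.
Class II: 2/3 of 958199 = 638799.33, rounded up to 638800; 638,800 required, 638,671 in favor — not approved.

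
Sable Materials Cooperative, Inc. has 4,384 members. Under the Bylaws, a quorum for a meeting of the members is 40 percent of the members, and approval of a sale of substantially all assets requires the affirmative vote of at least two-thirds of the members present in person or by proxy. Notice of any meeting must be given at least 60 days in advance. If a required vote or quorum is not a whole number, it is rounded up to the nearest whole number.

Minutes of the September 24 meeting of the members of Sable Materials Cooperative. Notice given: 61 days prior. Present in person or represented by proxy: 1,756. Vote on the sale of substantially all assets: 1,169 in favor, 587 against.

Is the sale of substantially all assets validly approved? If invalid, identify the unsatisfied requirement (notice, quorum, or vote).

Notice: 61 days given; 60 required. Satisfied.
Quorum: 40% of 4,384 = 1,753.60, rounded up to 1,754; 1,756 present. Satisfied.
Vote: requires two-thirds of those present (1,756); 2/3 of 1756 = 1170.67, rounded up to 1171, so 1,171 needed; 1,169 in favor. Not satisfied.

Invalid — vote requirement not satisfied.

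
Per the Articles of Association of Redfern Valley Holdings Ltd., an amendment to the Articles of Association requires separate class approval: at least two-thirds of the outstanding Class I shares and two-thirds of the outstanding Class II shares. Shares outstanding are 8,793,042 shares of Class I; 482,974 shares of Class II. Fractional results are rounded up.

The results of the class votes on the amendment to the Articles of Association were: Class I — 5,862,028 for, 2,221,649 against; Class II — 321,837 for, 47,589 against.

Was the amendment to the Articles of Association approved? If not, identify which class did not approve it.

Class I: 2/3 of 8793042 = 5862028; 5,862,028 required, 5,862,028 in favor — approved.
Class II: 2/3 of 482974 = 321982.67, rounded up to 321983; 321,983 required, 321,837 in favor — not approved.

Not approved — the Class II shares did not give the required vote.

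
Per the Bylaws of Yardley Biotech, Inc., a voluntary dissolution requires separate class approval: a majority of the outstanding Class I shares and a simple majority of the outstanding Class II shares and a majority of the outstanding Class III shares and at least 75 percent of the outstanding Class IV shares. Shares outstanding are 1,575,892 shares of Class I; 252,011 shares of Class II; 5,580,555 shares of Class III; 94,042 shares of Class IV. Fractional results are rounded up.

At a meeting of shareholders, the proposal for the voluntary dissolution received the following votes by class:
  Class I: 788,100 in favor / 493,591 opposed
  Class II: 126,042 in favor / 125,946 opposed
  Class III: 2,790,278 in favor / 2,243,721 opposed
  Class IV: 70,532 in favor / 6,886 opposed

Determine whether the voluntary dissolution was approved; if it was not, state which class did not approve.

Class I: a majority of 1575892 is 787947; 787,947 required, 788,100 in favor — approved.
Class II: a majority of 252011 is 126006; 126,006 required, 126,042 in favor — approved.
Class III: a majority of 5580555 is 2790278; 2,790,278 required, 2,790,278 in favor — approved.
Class IV: 3/4 of 94042 = 70531.50, rounded up to 70532; 70,532 required, 70,532 in favor — approved.

Approved — every class gave the required vote.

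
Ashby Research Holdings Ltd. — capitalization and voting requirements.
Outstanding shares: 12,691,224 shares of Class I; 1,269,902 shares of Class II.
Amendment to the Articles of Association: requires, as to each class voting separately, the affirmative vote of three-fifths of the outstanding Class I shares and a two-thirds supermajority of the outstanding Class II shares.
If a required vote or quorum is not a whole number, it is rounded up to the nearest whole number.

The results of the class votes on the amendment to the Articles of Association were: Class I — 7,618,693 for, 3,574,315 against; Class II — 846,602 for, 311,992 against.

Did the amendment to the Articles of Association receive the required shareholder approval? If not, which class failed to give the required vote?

Approved — every class gave the required vote.

Class I: 3/5 of 12691224 = 7614734.40, rounded up to 7614735; 7,614,735 required, 7,618,693 in favor — approved.
Class II: 2/3 of 1269902 = 846601.33, rounded up to 846602; 846,602 required, 846,602 in favor — approved.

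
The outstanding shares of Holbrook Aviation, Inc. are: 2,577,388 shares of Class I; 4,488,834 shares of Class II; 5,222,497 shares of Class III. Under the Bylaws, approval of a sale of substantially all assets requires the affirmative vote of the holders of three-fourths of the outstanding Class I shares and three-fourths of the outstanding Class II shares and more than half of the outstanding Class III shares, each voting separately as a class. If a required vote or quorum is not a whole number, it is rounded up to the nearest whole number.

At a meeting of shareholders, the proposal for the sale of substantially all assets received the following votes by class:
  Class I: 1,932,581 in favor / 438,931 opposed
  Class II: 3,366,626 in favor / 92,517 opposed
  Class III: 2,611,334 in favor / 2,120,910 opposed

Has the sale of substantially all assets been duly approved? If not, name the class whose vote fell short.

Class I: 3/4 of 2577388 = 1933041; 1,933,041 required, 1,932,581 in favor — not approved.
Class II: 3/4 of 4488834 = 3366625.50, rounded up to 3366626; 3,366,626 required, 3,366,626 in favor — approved.
Class III: a majority of 5222497 is 2611249; 2,611,249 required, 2,611,334 in favor — approved.

Not approved — the Class I shares did not give the required vote.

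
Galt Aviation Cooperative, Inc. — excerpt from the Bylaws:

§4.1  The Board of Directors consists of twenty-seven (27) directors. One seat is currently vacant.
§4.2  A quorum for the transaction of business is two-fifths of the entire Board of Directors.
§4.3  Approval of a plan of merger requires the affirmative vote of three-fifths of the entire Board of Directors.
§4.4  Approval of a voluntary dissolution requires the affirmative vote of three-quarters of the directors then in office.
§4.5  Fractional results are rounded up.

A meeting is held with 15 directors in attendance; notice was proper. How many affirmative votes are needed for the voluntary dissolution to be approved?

The voluntary dissolution requires three-fourths of the directors then in office (26).
3/4 of 26 = 19.50, rounded up to 20.
(Only 15 can vote, so the voluntary dissolution cannot pass at this meeting, but the required vote is still 20.)

20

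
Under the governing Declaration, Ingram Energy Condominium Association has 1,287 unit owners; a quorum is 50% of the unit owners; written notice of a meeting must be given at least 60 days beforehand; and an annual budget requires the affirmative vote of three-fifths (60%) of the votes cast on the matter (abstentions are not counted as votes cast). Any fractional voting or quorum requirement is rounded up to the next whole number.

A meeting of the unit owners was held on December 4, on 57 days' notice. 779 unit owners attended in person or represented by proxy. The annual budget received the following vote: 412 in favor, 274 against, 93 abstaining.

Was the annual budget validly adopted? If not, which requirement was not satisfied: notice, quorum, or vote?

Notice: 57 days given; 60 required. Not satisfied.
Quorum: 50% of 1,287 = 643.50, rounded up to 644; 779 present. Satisfied.
Vote: requires three-fifths of the votes cast (779 − 93 abstaining = 686); 3/5 of 686 = 411.60, rounded up to 412, so 412 needed; 412 in favor. Satisfied.

Invalid — notice requirement not satisfied.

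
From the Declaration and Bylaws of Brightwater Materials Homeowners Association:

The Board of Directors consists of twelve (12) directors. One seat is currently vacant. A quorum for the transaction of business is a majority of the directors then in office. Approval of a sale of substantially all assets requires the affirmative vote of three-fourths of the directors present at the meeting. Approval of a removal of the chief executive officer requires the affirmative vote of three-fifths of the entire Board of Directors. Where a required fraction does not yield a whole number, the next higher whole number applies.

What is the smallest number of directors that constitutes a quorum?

6

A majority of 11 is 6.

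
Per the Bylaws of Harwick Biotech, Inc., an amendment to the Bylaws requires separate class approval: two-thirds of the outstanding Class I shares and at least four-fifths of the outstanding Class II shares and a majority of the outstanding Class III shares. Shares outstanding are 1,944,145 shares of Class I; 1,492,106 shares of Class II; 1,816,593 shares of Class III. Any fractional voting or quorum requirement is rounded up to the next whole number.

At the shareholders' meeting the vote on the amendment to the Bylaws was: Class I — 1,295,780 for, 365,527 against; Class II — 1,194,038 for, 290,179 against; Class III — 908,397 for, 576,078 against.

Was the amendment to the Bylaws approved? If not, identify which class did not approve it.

Class I: 2/3 of 1944145 = 1296096.67, rounded up to 1296097; 1,296,097 required, 1,295,780 in favor — not approved.
Class II: 4/5 of 1492106 = 1193684.80, rounded up to 1193685; 1,193,685 required, 1,194,038 in favor — approved.
Class III: a majority of 1816593 is 908297; 908,297 required, 908,397 in favor — approved.

Not approved — the Class I shares did not give the required vote.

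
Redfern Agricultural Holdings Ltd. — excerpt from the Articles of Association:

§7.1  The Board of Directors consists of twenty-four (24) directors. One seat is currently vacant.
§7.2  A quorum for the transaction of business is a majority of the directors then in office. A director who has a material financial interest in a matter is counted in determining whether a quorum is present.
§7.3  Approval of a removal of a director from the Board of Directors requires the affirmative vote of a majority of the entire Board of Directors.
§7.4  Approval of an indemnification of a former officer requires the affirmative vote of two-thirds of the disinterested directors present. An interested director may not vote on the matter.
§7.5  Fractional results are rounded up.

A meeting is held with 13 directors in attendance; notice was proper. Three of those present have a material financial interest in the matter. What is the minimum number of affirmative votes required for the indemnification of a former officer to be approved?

7

The indemnification of a former officer requires two-thirds of the disinterested directors present (13 − 3 = 10).
2/3 of 10 = 6.67, rounded up to 7.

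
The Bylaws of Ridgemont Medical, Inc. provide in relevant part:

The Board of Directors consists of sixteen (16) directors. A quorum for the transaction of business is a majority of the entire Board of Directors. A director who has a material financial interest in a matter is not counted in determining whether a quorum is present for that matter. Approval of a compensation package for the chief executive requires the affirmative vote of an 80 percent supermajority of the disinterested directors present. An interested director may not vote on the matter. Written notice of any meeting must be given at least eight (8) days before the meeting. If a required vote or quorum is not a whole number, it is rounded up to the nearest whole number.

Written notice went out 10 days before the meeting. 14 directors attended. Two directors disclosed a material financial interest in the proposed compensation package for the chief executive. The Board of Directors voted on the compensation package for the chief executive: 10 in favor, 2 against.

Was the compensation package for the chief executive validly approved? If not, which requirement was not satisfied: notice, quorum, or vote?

Notice: 10 days given; 8 required (10 ≥ 8). Satisfied.
Quorum: 14 present, but the 2 interested directors do not count, leaving 12. Quorum is 9. Satisfied.
Vote: the compensation package for the chief executive requires four-fifths of the disinterested directors present (14 − 2 = 12). 4/5 of 12 = 9.60, rounded up to 10, so 10 affirmative votes are needed; 10 voted in favor. Satisfied.

Valid — all requirements satisfied.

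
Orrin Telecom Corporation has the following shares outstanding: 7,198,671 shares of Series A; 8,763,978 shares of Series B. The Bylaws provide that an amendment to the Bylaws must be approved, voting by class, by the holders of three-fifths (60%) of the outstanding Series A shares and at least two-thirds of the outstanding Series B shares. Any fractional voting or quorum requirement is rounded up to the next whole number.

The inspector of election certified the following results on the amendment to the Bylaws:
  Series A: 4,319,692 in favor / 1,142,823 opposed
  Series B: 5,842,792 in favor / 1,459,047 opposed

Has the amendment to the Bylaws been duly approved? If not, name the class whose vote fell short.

Series A: 3/5 of 7198671 = 4319202.60, rounded up to 4319203; 4,319,203 required, 4,319,692 in favor — approved.
Series B: 2/3 of 8763978 = 5842652; 5,842,652 required, 5,842,792 in favor — approved.

Approved — every class gave the required vote.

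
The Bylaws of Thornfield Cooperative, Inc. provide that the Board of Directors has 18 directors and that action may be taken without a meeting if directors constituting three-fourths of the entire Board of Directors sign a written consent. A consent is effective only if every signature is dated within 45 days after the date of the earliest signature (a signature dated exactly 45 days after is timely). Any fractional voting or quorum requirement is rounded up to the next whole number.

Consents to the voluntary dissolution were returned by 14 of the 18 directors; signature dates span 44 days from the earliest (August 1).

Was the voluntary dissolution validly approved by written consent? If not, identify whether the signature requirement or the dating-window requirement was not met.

Effective — both the signature and dating-window requirements are satisfied.

Signatures required: three-fourths of 18 — 3/4 of 18 = 13.50, rounded up to 14, so 14 needed; 14 signed. Sufficient.
Dating window: the latest signature is 44 days after the earliest; the limit is 45 days. Within the window.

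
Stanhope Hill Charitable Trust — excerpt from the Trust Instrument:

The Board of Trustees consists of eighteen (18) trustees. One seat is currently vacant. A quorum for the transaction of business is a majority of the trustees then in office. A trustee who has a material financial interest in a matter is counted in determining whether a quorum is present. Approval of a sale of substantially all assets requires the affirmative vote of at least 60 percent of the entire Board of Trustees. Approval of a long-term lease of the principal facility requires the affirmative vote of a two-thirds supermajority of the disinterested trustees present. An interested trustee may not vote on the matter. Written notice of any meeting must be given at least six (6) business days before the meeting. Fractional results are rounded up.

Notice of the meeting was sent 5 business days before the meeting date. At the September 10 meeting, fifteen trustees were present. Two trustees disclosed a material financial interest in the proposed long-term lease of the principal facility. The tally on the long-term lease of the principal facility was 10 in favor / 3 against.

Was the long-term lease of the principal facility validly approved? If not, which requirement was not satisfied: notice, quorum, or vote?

Invalid — notice requirement not satisfied.

Notice: 5 business days given; 6 required (5 < 6). Not satisfied.
Quorum: 15 present (interested trustees count toward quorum); quorum is 9. Satisfied.
Vote: the long-term lease of the principal facility requires two-thirds of the disinterested trustees present (15 − 2 = 13). 2/3 of 13 = 8.67, rounded up to 9, so 9 affirmative votes are needed; 10 voted in favor. Satisfied.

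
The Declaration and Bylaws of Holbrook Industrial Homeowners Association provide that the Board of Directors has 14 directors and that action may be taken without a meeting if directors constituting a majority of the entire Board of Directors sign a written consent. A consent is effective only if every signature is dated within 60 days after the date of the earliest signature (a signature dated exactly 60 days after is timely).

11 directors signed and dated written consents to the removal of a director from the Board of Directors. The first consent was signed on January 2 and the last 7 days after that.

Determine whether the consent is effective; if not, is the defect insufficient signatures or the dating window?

Effective — both the signature and dating-window requirements are satisfied.

Signatures required: a majority of 14 — a majority of 14 is 8, so 8 needed; 11 signed. Sufficient.
Dating window: the latest signature is 7 days after the earliest; the limit is 60 days. Within the window.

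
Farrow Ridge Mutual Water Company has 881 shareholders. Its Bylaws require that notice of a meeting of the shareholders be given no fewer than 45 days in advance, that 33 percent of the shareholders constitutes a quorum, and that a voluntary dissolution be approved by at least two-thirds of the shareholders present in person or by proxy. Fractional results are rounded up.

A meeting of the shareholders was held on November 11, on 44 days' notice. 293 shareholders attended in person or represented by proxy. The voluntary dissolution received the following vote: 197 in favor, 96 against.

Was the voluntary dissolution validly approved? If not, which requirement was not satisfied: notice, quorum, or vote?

Invalid — notice requirement not satisfied.

Notice: 44 days given; 45 required. Not satisfied.
Quorum: 33% of 881 = 290.73, rounded up to 291; 293 present. Satisfied.
Vote: requires two-thirds of those present (293); 2/3 of 293 = 195.33, rounded up to 196, so 196 needed; 197 in favor. Satisfied.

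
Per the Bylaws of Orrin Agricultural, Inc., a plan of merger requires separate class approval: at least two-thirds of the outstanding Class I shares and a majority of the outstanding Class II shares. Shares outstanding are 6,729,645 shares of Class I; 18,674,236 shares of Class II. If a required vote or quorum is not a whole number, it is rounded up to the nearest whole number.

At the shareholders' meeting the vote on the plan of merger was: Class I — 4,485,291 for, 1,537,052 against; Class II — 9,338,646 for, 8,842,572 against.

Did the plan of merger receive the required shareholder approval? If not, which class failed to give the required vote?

Class I: 2/3 of 6729645 = 4486430; 4,486,430 required, 4,485,291 in favor — not approved.
Class II: a majority of 18674236 is 9337119; 9,337,119 required, 9,338,646 in favor — approved.

Not approved — the Class I shares did not give the required vote.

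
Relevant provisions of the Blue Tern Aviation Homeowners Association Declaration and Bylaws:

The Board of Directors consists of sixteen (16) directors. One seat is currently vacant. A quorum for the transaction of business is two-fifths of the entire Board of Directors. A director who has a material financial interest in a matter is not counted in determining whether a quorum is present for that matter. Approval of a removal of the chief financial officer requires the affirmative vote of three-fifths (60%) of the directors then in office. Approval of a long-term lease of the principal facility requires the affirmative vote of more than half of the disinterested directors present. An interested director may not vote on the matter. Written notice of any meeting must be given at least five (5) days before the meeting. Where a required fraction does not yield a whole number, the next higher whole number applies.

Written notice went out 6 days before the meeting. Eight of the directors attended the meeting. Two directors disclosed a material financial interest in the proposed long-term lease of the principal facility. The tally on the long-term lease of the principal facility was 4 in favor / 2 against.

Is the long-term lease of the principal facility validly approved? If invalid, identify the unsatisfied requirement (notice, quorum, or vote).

Invalid — quorum requirement not satisfied.

Notice: 6 days given; 5 required (6 ≥ 5). Satisfied.
Quorum: 8 present, but the 2 interested directors do not count, leaving 6. Quorum is 7. Not satisfied.
Vote: the long-term lease of the principal facility requires a majority of the disinterested directors present (8 − 2 = 6). A majority of 6 is 4, so 4 affirmative votes are needed; 4 voted in favor. Satisfied. (Moot — without a quorum no business can be validly transacted.)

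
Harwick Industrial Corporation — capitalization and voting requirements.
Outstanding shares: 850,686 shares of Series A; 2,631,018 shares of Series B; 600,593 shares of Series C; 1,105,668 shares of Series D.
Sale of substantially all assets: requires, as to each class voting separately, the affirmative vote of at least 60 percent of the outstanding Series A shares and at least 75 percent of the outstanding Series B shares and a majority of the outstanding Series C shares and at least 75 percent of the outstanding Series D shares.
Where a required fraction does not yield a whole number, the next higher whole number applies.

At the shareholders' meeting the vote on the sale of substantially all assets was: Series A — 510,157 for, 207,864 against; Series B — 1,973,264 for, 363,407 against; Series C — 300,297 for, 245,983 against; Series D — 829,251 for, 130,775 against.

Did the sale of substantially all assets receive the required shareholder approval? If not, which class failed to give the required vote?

Not approved — the Series A shares did not give the required vote.

Series A: 3/5 of 850686 = 510411.60, rounded up to 510412; 510,412 required, 510,157 in favor — not approved.
Series B: 3/4 of 2631018 = 1973263.50, rounded up to 1973264; 1,973,264 required, 1,973,264 in favor — approved.
Series C: a majority of 600593 is 300297; 300,297 required, 300,297 in favor — approved.
Series D: 3/4 of 1105668 = 829251; 829,251 required, 829,251 in favor — approved.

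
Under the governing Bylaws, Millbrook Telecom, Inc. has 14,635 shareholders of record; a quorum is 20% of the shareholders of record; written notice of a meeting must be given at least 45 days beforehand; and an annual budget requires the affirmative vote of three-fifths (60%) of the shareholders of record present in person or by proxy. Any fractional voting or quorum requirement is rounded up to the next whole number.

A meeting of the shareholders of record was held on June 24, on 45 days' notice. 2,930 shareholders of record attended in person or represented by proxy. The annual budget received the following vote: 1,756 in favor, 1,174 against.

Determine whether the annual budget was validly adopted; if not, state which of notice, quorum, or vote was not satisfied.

Notice: 45 days given; 45 required. Satisfied.
Quorum: 20% of 14,635 = 2,927; 2,930 present. Satisfied.
Vote: requires three-fifths of those present (2,930); 3/5 of 2930 = 1758, so 1,758 needed; 1,756 in favor. Not satisfied.

Invalid — vote requirement not satisfied.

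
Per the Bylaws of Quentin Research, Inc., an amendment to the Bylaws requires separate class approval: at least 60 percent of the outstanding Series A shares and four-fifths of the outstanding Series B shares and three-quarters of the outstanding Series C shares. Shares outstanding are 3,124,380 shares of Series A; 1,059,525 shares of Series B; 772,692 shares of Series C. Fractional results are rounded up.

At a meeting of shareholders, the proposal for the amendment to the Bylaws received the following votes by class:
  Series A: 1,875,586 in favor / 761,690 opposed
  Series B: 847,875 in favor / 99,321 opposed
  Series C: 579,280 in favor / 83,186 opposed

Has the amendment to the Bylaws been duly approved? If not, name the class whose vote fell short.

Not approved — the Series C shares did not give the required vote.

Series A: 3/5 of 3124380 = 1874628; 1,874,628 required, 1,875,586 in favor — approved.
Series B: 4/5 of 1059525 = 847620; 847,620 required, 847,875 in favor — approved.
Series C: 3/4 of 772692 = 579519; 579,519 required, 579,280 in favor — not approved.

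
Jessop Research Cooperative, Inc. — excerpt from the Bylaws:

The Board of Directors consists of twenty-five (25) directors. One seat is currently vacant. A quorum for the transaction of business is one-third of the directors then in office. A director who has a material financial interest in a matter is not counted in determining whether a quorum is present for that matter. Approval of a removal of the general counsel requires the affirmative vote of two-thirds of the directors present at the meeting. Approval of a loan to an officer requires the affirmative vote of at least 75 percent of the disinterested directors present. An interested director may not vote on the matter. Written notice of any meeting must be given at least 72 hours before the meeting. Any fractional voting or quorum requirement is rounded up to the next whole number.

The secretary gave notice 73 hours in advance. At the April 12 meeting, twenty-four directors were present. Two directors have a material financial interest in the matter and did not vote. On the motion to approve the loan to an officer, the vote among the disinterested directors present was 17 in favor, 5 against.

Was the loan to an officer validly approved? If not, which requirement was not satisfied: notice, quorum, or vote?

Valid — all requirements satisfied.

Notice: 73 hours given; 72 required (73 ≥ 72). Satisfied.
Quorum: 24 present, but the 2 interested directors do not count, leaving 22. Quorum is 8. Satisfied.
Vote: the loan to an officer requires three-fourths of the disinterested directors present (24 − 2 = 22). 3/4 of 22 = 16.50, rounded up to 17, so 17 affirmative votes are needed; 17 voted in favor. Satisfied.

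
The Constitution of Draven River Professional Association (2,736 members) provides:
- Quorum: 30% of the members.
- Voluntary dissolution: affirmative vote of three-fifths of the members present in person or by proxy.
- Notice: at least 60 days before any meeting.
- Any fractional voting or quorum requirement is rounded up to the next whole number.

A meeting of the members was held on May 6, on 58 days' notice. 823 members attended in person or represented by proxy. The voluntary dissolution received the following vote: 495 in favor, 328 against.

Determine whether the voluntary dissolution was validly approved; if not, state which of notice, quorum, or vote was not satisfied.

Invalid — notice requirement not satisfied.

Notice: 58 days given; 60 required. Not satisfied.
Quorum: 30% of 2,736 = 820.80, rounded up to 821; 823 present. Satisfied.
Vote: requires three-fifths of those present (823); 3/5 of 823 = 493.80, rounded up to 494, so 494 needed; 495 in favor. Satisfied.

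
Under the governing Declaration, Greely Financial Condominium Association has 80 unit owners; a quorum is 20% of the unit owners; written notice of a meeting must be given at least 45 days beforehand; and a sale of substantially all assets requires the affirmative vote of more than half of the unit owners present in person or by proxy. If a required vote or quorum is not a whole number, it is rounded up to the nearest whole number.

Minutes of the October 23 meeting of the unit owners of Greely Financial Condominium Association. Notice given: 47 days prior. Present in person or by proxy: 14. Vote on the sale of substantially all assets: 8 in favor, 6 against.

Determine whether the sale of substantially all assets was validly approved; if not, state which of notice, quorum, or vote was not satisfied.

Invalid — quorum requirement not satisfied.

Notice: 47 days given; 45 required. Satisfied.
Quorum: 20% of 80 = 16; 14 present. Not satisfied.
Vote: requires a majority of those present (14); a majority of 14 is 8, so 8 needed; 8 in favor. Satisfied.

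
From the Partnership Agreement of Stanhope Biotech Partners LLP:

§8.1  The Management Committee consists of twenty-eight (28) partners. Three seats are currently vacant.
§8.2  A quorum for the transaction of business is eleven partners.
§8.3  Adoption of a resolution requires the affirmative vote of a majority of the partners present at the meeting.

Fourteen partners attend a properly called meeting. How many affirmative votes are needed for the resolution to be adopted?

8

The resolution requires a majority of the partners present (14).
A majority of 14 is 8.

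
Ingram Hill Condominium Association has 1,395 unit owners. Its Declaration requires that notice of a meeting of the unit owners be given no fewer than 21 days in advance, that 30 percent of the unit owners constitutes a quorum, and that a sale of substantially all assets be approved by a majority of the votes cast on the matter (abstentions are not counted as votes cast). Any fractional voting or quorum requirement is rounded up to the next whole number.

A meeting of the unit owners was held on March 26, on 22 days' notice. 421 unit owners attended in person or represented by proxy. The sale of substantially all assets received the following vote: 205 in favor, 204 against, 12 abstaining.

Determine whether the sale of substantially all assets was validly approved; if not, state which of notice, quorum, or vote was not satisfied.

Valid — all requirements satisfied.

Notice: 22 days given; 21 required. Satisfied.
Quorum: 30% of 1,395 = 418.50, rounded up to 419; 421 present. Satisfied.
Vote: requires a majority of the votes cast (421 − 12 abstaining = 409); a majority of 409 is 205, so 205 needed; 205 in favor. Satisfied.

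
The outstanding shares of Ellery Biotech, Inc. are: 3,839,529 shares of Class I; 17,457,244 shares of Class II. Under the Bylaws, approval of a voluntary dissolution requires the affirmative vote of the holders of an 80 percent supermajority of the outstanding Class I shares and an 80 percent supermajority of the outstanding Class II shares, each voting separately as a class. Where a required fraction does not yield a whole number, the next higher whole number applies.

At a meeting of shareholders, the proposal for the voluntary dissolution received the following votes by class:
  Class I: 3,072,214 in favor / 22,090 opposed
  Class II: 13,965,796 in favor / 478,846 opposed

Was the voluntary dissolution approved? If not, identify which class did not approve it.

Approved — every class gave the required vote.

Class I: 4/5 of 3839529 = 3071623.20, rounded up to 3071624; 3,071,624 required, 3,072,214 in favor — approved.
Class II: 4/5 of 17457244 = 13965795.20, rounded up to 13965796; 13,965,796 required, 13,965,796 in favor — approved.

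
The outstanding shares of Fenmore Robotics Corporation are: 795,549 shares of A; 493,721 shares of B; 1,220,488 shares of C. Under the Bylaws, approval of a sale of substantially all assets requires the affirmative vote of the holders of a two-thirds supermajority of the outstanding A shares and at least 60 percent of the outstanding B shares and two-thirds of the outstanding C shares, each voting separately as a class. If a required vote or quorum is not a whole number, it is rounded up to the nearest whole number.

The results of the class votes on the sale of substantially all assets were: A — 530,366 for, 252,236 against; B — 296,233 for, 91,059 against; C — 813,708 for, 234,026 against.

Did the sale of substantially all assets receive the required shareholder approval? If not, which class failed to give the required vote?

Approved — every class gave the required vote.

A: 2/3 of 795549 = 530366; 530,366 required, 530,366 in favor — approved.
B: 3/5 of 493721 = 296232.60, rounded up to 296233; 296,233 required, 296,233 in favor — approved.
C: 2/3 of 1220488 = 813658.67, rounded up to 813659; 813,659 required, 813,708 in favor — approved.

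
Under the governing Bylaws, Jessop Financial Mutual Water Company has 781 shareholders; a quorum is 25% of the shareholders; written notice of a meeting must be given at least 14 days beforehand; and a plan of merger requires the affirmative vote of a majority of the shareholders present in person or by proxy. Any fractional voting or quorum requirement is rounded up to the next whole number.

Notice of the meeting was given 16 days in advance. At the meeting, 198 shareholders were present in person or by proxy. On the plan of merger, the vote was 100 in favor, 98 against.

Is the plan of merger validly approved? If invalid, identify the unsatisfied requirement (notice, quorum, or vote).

Notice: 16 days given; 14 required. Satisfied.
Quorum: 25% of 781 = 195.25, rounded up to 196; 198 present. Satisfied.
Vote: requires a majority of those present (198); a majority of 198 is 100, so 100 needed; 100 in favor. Satisfied.

Valid — all requirements satisfied.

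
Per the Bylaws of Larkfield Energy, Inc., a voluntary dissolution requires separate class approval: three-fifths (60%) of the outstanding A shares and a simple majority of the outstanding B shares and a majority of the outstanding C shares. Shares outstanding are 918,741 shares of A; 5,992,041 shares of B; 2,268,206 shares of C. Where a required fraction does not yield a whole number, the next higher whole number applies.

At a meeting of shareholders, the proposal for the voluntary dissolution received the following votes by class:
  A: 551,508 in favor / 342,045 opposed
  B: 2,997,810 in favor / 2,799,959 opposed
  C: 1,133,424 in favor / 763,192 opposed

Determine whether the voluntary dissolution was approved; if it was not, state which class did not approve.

A: 3/5 of 918741 = 551244.60, rounded up to 551245; 551,245 required, 551,508 in favor — approved.
B: a majority of 5992041 is 2996021; 2,996,021 required, 2,997,810 in favor — approved.
C: a majority of 2268206 is 1134104; 1,134,104 required, 1,133,424 in favor — not approved.

Not approved — the C shares did not give the required vote.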